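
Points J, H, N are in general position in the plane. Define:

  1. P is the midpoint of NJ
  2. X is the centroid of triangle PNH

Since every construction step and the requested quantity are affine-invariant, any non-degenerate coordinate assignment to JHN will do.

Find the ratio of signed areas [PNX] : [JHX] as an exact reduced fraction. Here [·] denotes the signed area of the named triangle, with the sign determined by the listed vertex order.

Work in coordinates with J = (0, 0), H = (1, 0), N = (0, 1).
1. P is the midpoint of NJ ⇒ P = (0, 1/2)
2. X is the centroid of triangle PNH ⇒ X = (1/3, 1/2)
2·[PNX] = -1/6, 2·[JHX] = 1/2
[PNX]:[JHX] = -1/6:1/2 = -1/3

[PNX]:[JHX] = -1/3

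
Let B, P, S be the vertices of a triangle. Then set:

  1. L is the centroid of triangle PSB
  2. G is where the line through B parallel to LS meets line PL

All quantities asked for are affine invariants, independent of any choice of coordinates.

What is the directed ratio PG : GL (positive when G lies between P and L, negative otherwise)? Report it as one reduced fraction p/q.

PG:GL = -2

Work in coordinates with B = (0, 0), P = (1, 0), S = (0, 1).
1. L is the centroid of triangle PSB ⇒ L = (1/3, 1/3)
2. G is where the line through B parallel to LS meets line PL ⇒ G = (-1/3, 2/3)
G = P + t·(L−P) with t = 2, so PG:GL = t:(1−t) = 2:-1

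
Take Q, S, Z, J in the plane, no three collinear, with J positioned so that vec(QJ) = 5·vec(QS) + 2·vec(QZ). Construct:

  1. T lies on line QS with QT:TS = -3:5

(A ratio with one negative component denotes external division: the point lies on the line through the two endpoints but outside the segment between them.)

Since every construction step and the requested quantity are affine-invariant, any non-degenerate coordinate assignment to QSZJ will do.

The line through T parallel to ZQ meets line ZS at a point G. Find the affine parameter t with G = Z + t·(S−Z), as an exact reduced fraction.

t = -3/2

Set Q = (0, 0), S = (1, 0), Z = (0, 1), J = (5, 2); any affine frame gives the same invariant.
1. T lies on line QS with QT:TS = -3:5 ⇒ T = (-3/2, 0)
through T parallel to ZQ: direction (0, -1); meets ZS at G = (-3/2, 5/2)
G = Z + t·(S−Z) with t = -3/2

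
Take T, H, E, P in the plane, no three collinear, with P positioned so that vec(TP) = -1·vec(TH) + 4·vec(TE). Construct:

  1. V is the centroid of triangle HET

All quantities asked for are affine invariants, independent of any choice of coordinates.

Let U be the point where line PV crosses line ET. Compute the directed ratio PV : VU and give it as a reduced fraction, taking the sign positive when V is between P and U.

PV:VU = -4

Assign T = (0, 0), H = (1, 0), E = (0, 1), P = (-1, 4) — the answer is frame-independent, so this choice is without loss of generality.
1. V is the centroid of triangle HET ⇒ V = (1/3, 1/3)
line PV meets ET at U = (0, 5/4)
V = P + t·(U−P) with t = 4/3, so PV:VU = 4/3:-1/3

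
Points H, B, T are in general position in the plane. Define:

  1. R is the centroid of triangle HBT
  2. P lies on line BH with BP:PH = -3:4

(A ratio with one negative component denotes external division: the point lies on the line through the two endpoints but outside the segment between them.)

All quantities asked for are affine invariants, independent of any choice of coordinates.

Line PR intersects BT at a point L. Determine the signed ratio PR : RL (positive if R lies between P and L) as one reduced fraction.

PR:RL = -10

Choose coordinates H = (0, 0), B = (1, 0), T = (0, 1).
1. R is the centroid of triangle HBT ⇒ R = (1/3, 1/3)
2. P lies on line BH with BP:PH = -3:4 ⇒ P = (4, 0)
line PR meets BT at L = (7/10, 3/10)
R = P + t·(L−P) with t = 10/9, so PR:RL = 10/9:-1/9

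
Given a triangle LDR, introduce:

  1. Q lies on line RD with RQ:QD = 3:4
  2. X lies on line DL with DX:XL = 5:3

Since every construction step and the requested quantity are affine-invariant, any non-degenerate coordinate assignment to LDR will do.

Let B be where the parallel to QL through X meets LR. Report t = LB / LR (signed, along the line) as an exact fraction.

t = -1/2

Work in coordinates with L = (0, 0), D = (1, 0), R = (0, 1).
1. Q lies on line RD with RQ:QD = 3:4 ⇒ Q = (3/7, 4/7)
2. X lies on line DL with DX:XL = 5:3 ⇒ X = (3/8, 0)
through X parallel to QL: direction (-3/7, -4/7); meets LR at B = (0, -1/2)
B = L + t·(R−L) with t = -1/2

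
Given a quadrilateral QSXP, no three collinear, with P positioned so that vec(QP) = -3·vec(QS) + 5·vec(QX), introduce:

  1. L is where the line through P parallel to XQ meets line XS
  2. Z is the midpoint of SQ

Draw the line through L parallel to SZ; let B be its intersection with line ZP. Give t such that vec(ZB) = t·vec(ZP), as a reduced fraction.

t = 4/5

Choose coordinates Q = (0, 0), S = (1, 0), X = (0, 1), P = (-3, 5).
1. L is where the line through P parallel to XQ meets line XS ⇒ L = (-3, 4)
2. Z is the midpoint of SQ ⇒ Z = (1/2, 0)
through L parallel to SZ: direction (-1/2, 0); meets ZP at B = (-23/10, 4)
B = Z + t·(P−Z) with t = 4/5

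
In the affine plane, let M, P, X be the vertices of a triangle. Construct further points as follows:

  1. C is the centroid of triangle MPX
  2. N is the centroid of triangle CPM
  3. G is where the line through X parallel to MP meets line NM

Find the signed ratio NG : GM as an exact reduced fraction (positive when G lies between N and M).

NG:GM = -8/9

Choose coordinates M = (0, 0), P = (1, 0), X = (0, 1).
1. C is the centroid of triangle MPX ⇒ C = (1/3, 1/3)
2. N is the centroid of triangle CPM ⇒ N = (4/9, 1/9)
3. G is where the line through X parallel to MP meets line NM ⇒ G = (4, 1)
G = N + t·(M−N) with t = -8, so NG:GM = t:(1−t) = -8:9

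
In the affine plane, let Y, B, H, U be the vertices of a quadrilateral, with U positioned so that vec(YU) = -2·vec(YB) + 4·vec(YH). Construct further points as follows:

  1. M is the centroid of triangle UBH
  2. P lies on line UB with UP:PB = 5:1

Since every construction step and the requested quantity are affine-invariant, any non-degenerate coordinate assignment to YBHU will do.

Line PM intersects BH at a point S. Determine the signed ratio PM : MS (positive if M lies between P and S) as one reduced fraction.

PM:MS = -1/2

Choose coordinates Y = (0, 0), B = (1, 0), H = (0, 1), U = (-2, 4).
1. M is the centroid of triangle UBH ⇒ M = (-1/3, 5/3)
2. P lies on line UB with UP:PB = 5:1 ⇒ P = (1/2, 2/3)
line PM meets BH at S = (4/3, -1/3)
M = P + t·(S−P) with t = -1, so PM:MS = -1:2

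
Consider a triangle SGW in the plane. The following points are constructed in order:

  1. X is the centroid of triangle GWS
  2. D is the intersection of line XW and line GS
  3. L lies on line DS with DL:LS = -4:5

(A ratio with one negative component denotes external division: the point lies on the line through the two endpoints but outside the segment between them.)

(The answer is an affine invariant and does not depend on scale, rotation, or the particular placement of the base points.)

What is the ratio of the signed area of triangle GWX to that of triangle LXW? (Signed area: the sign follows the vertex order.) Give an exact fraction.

[GWX]:[LXW] = -1/4

Assign S = (0, 0), G = (1, 0), W = (0, 1) — the answer is frame-independent, so this choice is without loss of generality.
1. X is the centroid of triangle GWS ⇒ X = (1/3, 1/3)
2. D is the intersection of line XW and line GS ⇒ D = (1/2, 0)
3. L lies on line DS with DL:LS = -4:5 ⇒ L = (5/2, 0)
2·[GWX] = 1/3, 2·[LXW] = -4/3
[GWX]:[LXW] = 1/3:-4/3 = -1/4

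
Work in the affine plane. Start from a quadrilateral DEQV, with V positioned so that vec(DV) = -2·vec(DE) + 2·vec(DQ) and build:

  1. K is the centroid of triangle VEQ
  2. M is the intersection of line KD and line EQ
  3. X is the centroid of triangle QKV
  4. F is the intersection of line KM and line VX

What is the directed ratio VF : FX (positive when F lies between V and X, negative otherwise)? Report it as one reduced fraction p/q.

VF:FX = -4

Work in coordinates with D = (0, 0), E = (1, 0), Q = (0, 1), V = (-2, 2).
1. K is the centroid of triangle VEQ ⇒ K = (-1/3, 1)
2. M is the intersection of line KD and line EQ ⇒ M = (-1/2, 3/2)
3. X is the centroid of triangle QKV ⇒ X = (-7/9, 4/3)
4. F is the intersection of line KM and line VX ⇒ F = (-10/27, 10/9)
F = V + t·(X−V) with t = 4/3, so VF:FX = t:(1−t) = 4/3:-1/3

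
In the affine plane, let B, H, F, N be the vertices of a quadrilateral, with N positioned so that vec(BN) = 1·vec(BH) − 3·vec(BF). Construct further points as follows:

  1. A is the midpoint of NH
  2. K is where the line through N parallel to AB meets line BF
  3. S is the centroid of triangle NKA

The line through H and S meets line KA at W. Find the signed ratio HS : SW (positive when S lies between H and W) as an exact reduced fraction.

HS:SW = -4

Assign B = (0, 0), H = (1, 0), F = (0, 1), N = (1, -3) — the answer is frame-independent, so this choice is without loss of generality.
1. A is the midpoint of NH ⇒ A = (1, -3/2)
2. K is where the line through N parallel to AB meets line BF ⇒ K = (0, -3/2)
3. S is the centroid of triangle NKA ⇒ S = (2/3, -2)
line HS meets KA at W = (3/4, -3/2)
S = H + t·(W−H) with t = 4/3, so HS:SW = 4/3:-1/3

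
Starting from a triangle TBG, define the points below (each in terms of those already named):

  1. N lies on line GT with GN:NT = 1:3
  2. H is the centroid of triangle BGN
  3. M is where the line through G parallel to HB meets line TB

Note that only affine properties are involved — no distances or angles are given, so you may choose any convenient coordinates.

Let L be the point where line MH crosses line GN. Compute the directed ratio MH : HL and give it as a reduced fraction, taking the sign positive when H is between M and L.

Set T = (0, 0), B = (1, 0), G = (0, 1); any affine frame gives the same invariant.
1. N lies on line GT with GN:NT = 1:3 ⇒ N = (0, 3/4)
2. H is the centroid of triangle BGN ⇒ H = (1/3, 7/12)
3. M is where the line through G parallel to HB meets line TB ⇒ M = (8/7, 0)
line MH meets GN at L = (0, 14/17)
H = M + t·(L−M) with t = 17/24, so MH:HL = 17/24:7/24

MH:HL = 17/7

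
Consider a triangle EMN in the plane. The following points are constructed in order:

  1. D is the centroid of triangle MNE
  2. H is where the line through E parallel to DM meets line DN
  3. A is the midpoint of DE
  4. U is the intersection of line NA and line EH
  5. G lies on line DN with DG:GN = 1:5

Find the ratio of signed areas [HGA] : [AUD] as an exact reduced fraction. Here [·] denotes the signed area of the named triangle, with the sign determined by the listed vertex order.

Choose coordinates E = (0, 0), M = (1, 0), N = (0, 1).
1. D is the centroid of triangle MNE ⇒ D = (1/3, 1/3)
2. H is where the line through E parallel to DM meets line DN ⇒ H = (2/3, -1/3)
3. A is the midpoint of DE ⇒ A = (1/6, 1/6)
4. U is the intersection of line NA and line EH ⇒ U = (2/9, -1/9)
5. G lies on line DN with DG:GN = 1:5 ⇒ G = (5/18, 4/9)
2·[HGA] = 7/36, 2·[AUD] = 1/18
[HGA]:[AUD] = 7/36:1/18 = 7/2

[HGA]:[AUD] = 7/2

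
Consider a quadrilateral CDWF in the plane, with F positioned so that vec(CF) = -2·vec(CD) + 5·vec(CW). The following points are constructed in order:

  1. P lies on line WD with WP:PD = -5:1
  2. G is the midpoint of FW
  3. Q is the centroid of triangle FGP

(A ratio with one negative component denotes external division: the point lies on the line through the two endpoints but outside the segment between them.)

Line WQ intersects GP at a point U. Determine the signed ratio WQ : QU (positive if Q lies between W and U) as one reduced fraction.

WQ:QU = -4

Work in coordinates with C = (0, 0), D = (1, 0), W = (0, 1), F = (-2, 5).
1. P lies on line WD with WP:PD = -5:1 ⇒ P = (5/4, -1/4)
2. G is the midpoint of FW ⇒ G = (-1, 3)
3. Q is the centroid of triangle FGP ⇒ Q = (-7/12, 31/12)
line WQ meets GP at U = (-7/16, 35/16)
Q = W + t·(U−W) with t = 4/3, so WQ:QU = 4/3:-1/3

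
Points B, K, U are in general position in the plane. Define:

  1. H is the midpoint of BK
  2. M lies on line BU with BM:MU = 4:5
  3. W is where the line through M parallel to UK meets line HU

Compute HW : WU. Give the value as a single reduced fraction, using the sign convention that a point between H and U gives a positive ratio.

HW:WU = -1/10

Work in coordinates with B = (0, 0), K = (1, 0), U = (0, 1).
1. H is the midpoint of BK ⇒ H = (1/2, 0)
2. M lies on line BU with BM:MU = 4:5 ⇒ M = (0, 4/9)
3. W is where the line through M parallel to UK meets line HU ⇒ W = (5/9, -1/9)
W = H + t·(U−H) with t = -1/9, so HW:WU = t:(1−t) = -1/9:10/9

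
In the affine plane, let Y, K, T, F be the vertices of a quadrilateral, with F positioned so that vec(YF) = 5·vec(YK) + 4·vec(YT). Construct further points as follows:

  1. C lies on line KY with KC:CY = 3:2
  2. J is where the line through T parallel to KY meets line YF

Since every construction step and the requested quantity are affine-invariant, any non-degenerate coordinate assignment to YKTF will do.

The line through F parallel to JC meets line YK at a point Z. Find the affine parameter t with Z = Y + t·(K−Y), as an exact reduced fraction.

Set Y = (0, 0), K = (1, 0), T = (0, 1), F = (5, 4); any affine frame gives the same invariant.
1. C lies on line KY with KC:CY = 3:2 ⇒ C = (2/5, 0)
2. J is where the line through T parallel to KY meets line YF ⇒ J = (5/4, 1)
through F parallel to JC: direction (-17/20, -1); meets YK at Z = (8/5, 0)
Z = Y + t·(K−Y) with t = 8/5

t = 8/5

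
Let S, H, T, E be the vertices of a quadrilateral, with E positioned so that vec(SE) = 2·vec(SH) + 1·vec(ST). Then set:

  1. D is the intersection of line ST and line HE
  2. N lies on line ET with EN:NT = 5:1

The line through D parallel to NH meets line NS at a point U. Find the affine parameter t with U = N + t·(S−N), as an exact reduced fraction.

t = 5/3

Work in coordinates with S = (0, 0), H = (1, 0), T = (0, 1), E = (2, 1).
1. D is the intersection of line ST and line HE ⇒ D = (0, -1)
2. N lies on line ET with EN:NT = 5:1 ⇒ N = (1/3, 1)
through D parallel to NH: direction (2/3, -1); meets NS at U = (-2/9, -2/3)
U = N + t·(S−N) with t = 5/3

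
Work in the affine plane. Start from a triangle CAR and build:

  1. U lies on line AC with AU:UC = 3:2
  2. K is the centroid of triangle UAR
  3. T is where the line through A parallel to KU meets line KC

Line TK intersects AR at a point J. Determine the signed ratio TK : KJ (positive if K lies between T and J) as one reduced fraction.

Choose coordinates C = (0, 0), A = (1, 0), R = (0, 1).
1. U lies on line AC with AU:UC = 3:2 ⇒ U = (2/5, 0)
2. K is the centroid of triangle UAR ⇒ K = (7/15, 1/3)
3. T is where the line through A parallel to KU meets line KC ⇒ T = (7/6, 5/6)
line TK meets AR at J = (7/12, 5/12)
K = T + t·(J−T) with t = 6/5, so TK:KJ = 6/5:-1/5

TK:KJ = -6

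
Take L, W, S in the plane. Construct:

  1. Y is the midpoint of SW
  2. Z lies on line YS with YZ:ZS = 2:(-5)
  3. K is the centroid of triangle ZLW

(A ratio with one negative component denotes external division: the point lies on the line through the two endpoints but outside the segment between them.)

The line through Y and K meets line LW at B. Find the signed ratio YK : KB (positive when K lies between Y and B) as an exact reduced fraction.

Work in coordinates with L = (0, 0), W = (1, 0), S = (0, 1).
1. Y is the midpoint of SW ⇒ Y = (1/2, 1/2)
2. Z lies on line YS with YZ:ZS = 2:(-5) ⇒ Z = (5/6, 1/6)
3. K is the centroid of triangle ZLW ⇒ K = (11/18, 1/18)
line YK meets LW at B = (5/8, 0)
K = Y + t·(B−Y) with t = 8/9, so YK:KB = 8/9:1/9

YK:KB = 8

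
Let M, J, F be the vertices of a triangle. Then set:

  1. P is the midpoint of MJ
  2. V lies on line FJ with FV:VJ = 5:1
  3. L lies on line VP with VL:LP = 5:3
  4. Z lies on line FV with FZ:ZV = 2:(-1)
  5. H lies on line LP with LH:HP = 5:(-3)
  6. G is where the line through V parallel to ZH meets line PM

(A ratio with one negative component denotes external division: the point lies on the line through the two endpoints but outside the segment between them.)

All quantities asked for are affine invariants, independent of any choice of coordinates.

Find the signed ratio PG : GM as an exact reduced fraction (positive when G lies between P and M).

Set M = (0, 0), J = (1, 0), F = (0, 1); any affine frame gives the same invariant.
1. P is the midpoint of MJ ⇒ P = (1/2, 0)
2. V lies on line FJ with FV:VJ = 5:1 ⇒ V = (5/6, 1/6)
3. L lies on line VP with VL:LP = 5:3 ⇒ L = (5/8, 1/16)
4. Z lies on line FV with FZ:ZV = 2:(-1) ⇒ Z = (5/3, -2/3)
5. H lies on line LP with LH:HP = 5:(-3) ⇒ H = (5/16, -3/32)
6. G is where the line through V parallel to ZH meets line PM ⇒ G = (27/22, 0)
G = P + t·(M−P) with t = -16/11, so PG:GM = t:(1−t) = -16/11:27/11

PG:GM = -16/27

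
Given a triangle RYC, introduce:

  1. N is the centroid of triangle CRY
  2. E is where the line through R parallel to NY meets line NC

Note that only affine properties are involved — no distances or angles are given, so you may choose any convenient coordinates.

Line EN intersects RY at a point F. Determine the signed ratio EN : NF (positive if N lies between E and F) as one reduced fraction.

EN:NF = -2

Assign R = (0, 0), Y = (1, 0), C = (0, 1) — the answer is frame-independent, so this choice is without loss of generality.
1. N is the centroid of triangle CRY ⇒ N = (1/3, 1/3)
2. E is where the line through R parallel to NY meets line NC ⇒ E = (2/3, -1/3)
line EN meets RY at F = (1/2, 0)
N = E + t·(F−E) with t = 2, so EN:NF = 2:-1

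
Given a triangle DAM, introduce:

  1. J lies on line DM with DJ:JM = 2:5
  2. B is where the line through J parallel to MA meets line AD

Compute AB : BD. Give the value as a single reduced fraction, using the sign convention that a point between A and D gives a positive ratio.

Choose coordinates D = (0, 0), A = (1, 0), M = (0, 1).
1. J lies on line DM with DJ:JM = 2:5 ⇒ J = (0, 2/7)
2. B is where the line through J parallel to MA meets line AD ⇒ B = (2/7, 0)
B = A + t·(D−A) with t = 5/7, so AB:BD = t:(1−t) = 5/7:2/7

AB:BD = 5/2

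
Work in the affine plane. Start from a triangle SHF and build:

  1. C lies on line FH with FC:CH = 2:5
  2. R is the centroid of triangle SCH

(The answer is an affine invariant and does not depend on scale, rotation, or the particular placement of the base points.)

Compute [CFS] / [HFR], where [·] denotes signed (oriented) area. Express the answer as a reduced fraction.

Choose coordinates S = (0, 0), H = (1, 0), F = (0, 1).
1. C lies on line FH with FC:CH = 2:5 ⇒ C = (2/7, 5/7)
2. R is the centroid of triangle SCH ⇒ R = (3/7, 5/21)
2·[CFS] = 2/7, 2·[HFR] = 1/3
[CFS]:[HFR] = 2/7:1/3 = 6/7

[CFS]:[HFR] = 6/7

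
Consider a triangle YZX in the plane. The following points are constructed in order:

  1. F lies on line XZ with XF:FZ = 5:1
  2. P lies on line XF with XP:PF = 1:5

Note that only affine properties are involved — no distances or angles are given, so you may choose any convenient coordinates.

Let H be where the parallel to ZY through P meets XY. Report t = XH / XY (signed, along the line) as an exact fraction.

Set Y = (0, 0), Z = (1, 0), X = (0, 1); any affine frame gives the same invariant.
1. F lies on line XZ with XF:FZ = 5:1 ⇒ F = (5/6, 1/6)
2. P lies on line XF with XP:PF = 1:5 ⇒ P = (5/36, 31/36)
through P parallel to ZY: direction (-1, 0); meets XY at H = (0, 31/36)
H = X + t·(Y−X) with t = 5/36

t = 5/36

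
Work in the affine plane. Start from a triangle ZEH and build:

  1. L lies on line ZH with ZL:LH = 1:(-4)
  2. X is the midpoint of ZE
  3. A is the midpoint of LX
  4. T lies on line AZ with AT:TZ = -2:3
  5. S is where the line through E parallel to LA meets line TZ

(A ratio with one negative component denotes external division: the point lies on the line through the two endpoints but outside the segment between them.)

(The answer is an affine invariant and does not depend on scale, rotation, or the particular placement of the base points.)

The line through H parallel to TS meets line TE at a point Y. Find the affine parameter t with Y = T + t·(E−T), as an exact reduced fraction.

t = 3/2

Choose coordinates Z = (0, 0), E = (1, 0), H = (0, 1).
1. L lies on line ZH with ZL:LH = 1:(-4) ⇒ L = (0, -1/3)
2. X is the midpoint of ZE ⇒ X = (1/2, 0)
3. A is the midpoint of LX ⇒ A = (1/4, -1/6)
4. T lies on line AZ with AT:TZ = -2:3 ⇒ T = (3/4, -1/2)
5. S is where the line through E parallel to LA meets line TZ ⇒ S = (1/2, -1/3)
through H parallel to TS: direction (-1/4, 1/6); meets TE at Y = (9/8, 1/4)
Y = T + t·(E−T) with t = 3/2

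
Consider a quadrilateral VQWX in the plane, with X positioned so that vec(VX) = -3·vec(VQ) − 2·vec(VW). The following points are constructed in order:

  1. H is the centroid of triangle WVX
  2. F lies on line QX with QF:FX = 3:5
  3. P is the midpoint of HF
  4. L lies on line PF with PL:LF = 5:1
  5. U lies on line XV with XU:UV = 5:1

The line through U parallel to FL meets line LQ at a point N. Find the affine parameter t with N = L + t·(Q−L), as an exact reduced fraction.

Set V = (0, 0), Q = (1, 0), W = (0, 1), X = (-3, -2); any affine frame gives the same invariant.
1. H is the centroid of triangle WVX ⇒ H = (-1, -1/3)
2. F lies on line QX with QF:FX = 3:5 ⇒ F = (-1/2, -3/4)
3. P is the midpoint of HF ⇒ P = (-3/4, -13/24)
4. L lies on line PF with PL:LF = 5:1 ⇒ L = (-13/24, -103/144)
5. U lies on line XV with XU:UV = 5:1 ⇒ U = (-1/2, -1/3)
through U parallel to FL: direction (-1/24, 5/144); meets LQ at N = (-127/576, -1957/3456)
N = L + t·(Q−L) with t = 5/24

t = 5/24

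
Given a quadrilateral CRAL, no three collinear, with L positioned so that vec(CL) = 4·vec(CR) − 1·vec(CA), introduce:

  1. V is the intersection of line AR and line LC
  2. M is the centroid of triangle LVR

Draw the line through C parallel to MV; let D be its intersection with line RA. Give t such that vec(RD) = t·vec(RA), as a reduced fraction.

Set C = (0, 0), R = (1, 0), A = (0, 1), L = (4, -1); any affine frame gives the same invariant.
1. V is the intersection of line AR and line LC ⇒ V = (4/3, -1/3)
2. M is the centroid of triangle LVR ⇒ M = (19/9, -4/9)
through C parallel to MV: direction (-7/9, 1/9); meets RA at D = (7/6, -1/6)
D = R + t·(A−R) with t = -1/6

t = -1/6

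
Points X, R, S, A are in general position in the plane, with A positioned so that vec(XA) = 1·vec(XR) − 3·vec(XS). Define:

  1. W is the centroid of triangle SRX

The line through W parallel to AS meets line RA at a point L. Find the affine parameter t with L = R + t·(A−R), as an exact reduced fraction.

Choose coordinates X = (0, 0), R = (1, 0), S = (0, 1), A = (1, -3).
1. W is the centroid of triangle SRX ⇒ W = (1/3, 1/3)
through W parallel to AS: direction (-1, 4); meets RA at L = (1, -7/3)
L = R + t·(A−R) with t = 7/9

t = 7/9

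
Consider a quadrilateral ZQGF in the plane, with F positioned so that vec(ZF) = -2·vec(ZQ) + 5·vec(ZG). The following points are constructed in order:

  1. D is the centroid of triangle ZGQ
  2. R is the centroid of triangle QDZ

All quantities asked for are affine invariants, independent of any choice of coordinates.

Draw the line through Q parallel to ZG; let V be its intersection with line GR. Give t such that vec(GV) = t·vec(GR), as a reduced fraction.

Assign Z = (0, 0), Q = (1, 0), G = (0, 1), F = (-2, 5) — the answer is frame-independent, so this choice is without loss of generality.
1. D is the centroid of triangle ZGQ ⇒ D = (1/3, 1/3)
2. R is the centroid of triangle QDZ ⇒ R = (4/9, 1/9)
through Q parallel to ZG: direction (0, 1); meets GR at V = (1, -1)
V = G + t·(R−G) with t = 9/4

t = 9/4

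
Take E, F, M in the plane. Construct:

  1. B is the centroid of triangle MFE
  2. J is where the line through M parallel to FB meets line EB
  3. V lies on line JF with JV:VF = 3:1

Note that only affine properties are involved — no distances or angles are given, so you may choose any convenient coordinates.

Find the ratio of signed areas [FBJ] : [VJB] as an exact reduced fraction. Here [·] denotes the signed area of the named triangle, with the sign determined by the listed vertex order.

Assign E = (0, 0), F = (1, 0), M = (0, 1) — the answer is frame-independent, so this choice is without loss of generality.
1. B is the centroid of triangle MFE ⇒ B = (1/3, 1/3)
2. J is where the line through M parallel to FB meets line EB ⇒ J = (2/3, 2/3)
3. V lies on line JF with JV:VF = 3:1 ⇒ V = (11/12, 1/6)
2·[FBJ] = -1/3, 2·[VJB] = 1/4
[FBJ]:[VJB] = -1/3:1/4 = -4/3

[FBJ]:[VJB] = -4/3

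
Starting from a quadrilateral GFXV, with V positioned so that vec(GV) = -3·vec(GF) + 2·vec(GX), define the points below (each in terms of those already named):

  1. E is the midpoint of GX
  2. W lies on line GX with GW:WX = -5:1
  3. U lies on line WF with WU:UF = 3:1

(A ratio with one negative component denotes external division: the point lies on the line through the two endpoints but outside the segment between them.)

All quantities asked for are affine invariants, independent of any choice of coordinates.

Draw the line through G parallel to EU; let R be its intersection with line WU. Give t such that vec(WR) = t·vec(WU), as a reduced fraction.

Set G = (0, 0), F = (1, 0), X = (0, 1), V = (-3, 2); any affine frame gives the same invariant.
1. E is the midpoint of GX ⇒ E = (0, 1/2)
2. W lies on line GX with GW:WX = -5:1 ⇒ W = (0, 5/4)
3. U lies on line WF with WU:UF = 3:1 ⇒ U = (3/4, 5/16)
through G parallel to EU: direction (3/4, -3/16); meets WU at R = (5/4, -5/16)
R = W + t·(U−W) with t = 5/3

t = 5/3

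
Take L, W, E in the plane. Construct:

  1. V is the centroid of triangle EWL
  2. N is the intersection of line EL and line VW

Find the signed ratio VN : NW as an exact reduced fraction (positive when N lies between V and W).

Assign L = (0, 0), W = (1, 0), E = (0, 1) — the answer is frame-independent, so this choice is without loss of generality.
1. V is the centroid of triangle EWL ⇒ V = (1/3, 1/3)
2. N is the intersection of line EL and line VW ⇒ N = (0, 1/2)
N = V + t·(W−V) with t = -1/2, so VN:NW = t:(1−t) = -1/2:3/2

VN:NW = -1/3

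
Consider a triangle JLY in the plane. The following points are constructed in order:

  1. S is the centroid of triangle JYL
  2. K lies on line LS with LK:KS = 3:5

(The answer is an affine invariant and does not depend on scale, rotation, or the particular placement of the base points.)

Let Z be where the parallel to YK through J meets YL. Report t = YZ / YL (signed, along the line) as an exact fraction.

Assign J = (0, 0), L = (1, 0), Y = (0, 1) — the answer is frame-independent, so this choice is without loss of generality.
1. S is the centroid of triangle JYL ⇒ S = (1/3, 1/3)
2. K lies on line LS with LK:KS = 3:5 ⇒ K = (3/4, 1/8)
through J parallel to YK: direction (3/4, -7/8); meets YL at Z = (-6, 7)
Z = Y + t·(L−Y) with t = -6

t = -6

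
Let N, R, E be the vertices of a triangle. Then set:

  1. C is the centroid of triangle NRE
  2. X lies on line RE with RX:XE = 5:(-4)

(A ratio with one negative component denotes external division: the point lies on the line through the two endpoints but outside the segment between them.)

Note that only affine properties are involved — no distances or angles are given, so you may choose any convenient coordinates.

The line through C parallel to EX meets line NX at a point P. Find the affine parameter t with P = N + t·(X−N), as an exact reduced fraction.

Set N = (0, 0), R = (1, 0), E = (0, 1); any affine frame gives the same invariant.
1. C is the centroid of triangle NRE ⇒ C = (1/3, 1/3)
2. X lies on line RE with RX:XE = 5:(-4) ⇒ X = (-4, 5)
through C parallel to EX: direction (-4, 4); meets NX at P = (-8/3, 10/3)
P = N + t·(X−N) with t = 2/3

t = 2/3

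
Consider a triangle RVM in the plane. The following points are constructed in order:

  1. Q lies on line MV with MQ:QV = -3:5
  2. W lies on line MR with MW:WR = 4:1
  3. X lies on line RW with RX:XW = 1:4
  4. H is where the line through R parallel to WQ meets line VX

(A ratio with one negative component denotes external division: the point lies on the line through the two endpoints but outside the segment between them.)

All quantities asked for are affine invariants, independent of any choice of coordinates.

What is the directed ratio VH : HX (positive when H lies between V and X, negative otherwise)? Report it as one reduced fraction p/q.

Choose coordinates R = (0, 0), V = (1, 0), M = (0, 1).
1. Q lies on line MV with MQ:QV = -3:5 ⇒ Q = (-3/2, 5/2)
2. W lies on line MR with MW:WR = 4:1 ⇒ W = (0, 1/5)
3. X lies on line RW with RX:XW = 1:4 ⇒ X = (0, 1/25)
4. H is where the line through R parallel to WQ meets line VX ⇒ H = (-3/112, 23/560)
H = V + t·(X−V) with t = 115/112, so VH:HX = t:(1−t) = 115/112:-3/112

VH:HX = -115/3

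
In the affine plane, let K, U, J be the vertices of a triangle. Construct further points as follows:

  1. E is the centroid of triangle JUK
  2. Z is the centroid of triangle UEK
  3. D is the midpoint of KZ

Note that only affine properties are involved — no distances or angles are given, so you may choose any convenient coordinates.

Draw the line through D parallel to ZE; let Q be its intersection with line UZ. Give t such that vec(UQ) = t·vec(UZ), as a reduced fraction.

t = 3/2

Set K = (0, 0), U = (1, 0), J = (0, 1); any affine frame gives the same invariant.
1. E is the centroid of triangle JUK ⇒ E = (1/3, 1/3)
2. Z is the centroid of triangle UEK ⇒ Z = (4/9, 1/9)
3. D is the midpoint of KZ ⇒ D = (2/9, 1/18)
through D parallel to ZE: direction (-1/9, 2/9); meets UZ at Q = (1/6, 1/6)
Q = U + t·(Z−U) with t = 3/2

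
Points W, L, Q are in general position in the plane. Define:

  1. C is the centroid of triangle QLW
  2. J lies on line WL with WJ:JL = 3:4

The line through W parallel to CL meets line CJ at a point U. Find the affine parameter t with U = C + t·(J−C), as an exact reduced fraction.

t = 7/4

Assign W = (0, 0), L = (1, 0), Q = (0, 1) — the answer is frame-independent, so this choice is without loss of generality.
1. C is the centroid of triangle QLW ⇒ C = (1/3, 1/3)
2. J lies on line WL with WJ:JL = 3:4 ⇒ J = (3/7, 0)
through W parallel to CL: direction (2/3, -1/3); meets CJ at U = (1/2, -1/4)
U = C + t·(J−C) with t = 7/4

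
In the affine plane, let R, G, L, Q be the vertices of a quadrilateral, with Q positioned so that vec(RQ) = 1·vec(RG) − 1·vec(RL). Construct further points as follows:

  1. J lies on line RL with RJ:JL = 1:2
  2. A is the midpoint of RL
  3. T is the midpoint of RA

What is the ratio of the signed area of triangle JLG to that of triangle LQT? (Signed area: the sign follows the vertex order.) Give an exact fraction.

[JLG]:[LQT] = 8/9

Set R = (0, 0), G = (1, 0), L = (0, 1), Q = (1, -1); any affine frame gives the same invariant.
1. J lies on line RL with RJ:JL = 1:2 ⇒ J = (0, 1/3)
2. A is the midpoint of RL ⇒ A = (0, 1/2)
3. T is the midpoint of RA ⇒ T = (0, 1/4)
2·[JLG] = -2/3, 2·[LQT] = -3/4
[JLG]:[LQT] = -2/3:-3/4 = 8/9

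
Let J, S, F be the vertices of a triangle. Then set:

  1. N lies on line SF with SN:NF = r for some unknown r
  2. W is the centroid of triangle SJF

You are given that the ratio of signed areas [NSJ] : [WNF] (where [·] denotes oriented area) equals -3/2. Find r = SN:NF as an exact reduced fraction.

r = 1/2

Assign J = (0, 0), S = (1, 0), F = (0, 1) — the answer is frame-independent, so this choice is without loss of generality.
1. With SN:NF = r, write λ = r/(r+1) so N = S + λ·(F−S); N is affine-linear in λ
2. W is the centroid of triangle SJF ⇒ W = (1/3, 1/3)
Every point depending on N is an affine combination of N and λ-independent points, so each such coordinate is linear in λ; the λ² term in each signed area is a multiple of (F−S)×(F−S) = 0, so 2·[NSJ] and 2·[WNF] are each linear in λ. Evaluating at λ=0 and λ=1:
  2·[NSJ] = −λ,   2·[WNF] = -1/3·λ + 1/3
So [NSJ]:[WNF] = (−λ) / (-1/3·λ + 1/3). Setting this equal to -3/2:
  −λ = -3/2·(-1/3·λ + 1/3)  ⇒  λ = 1/3
Then r = λ/(1−λ) = (1/3)/(2/3) = 1/2. Check: with r = 1/2, N = (2/3, 1/3) and [NSJ]:[WNF] = -3/2 as required.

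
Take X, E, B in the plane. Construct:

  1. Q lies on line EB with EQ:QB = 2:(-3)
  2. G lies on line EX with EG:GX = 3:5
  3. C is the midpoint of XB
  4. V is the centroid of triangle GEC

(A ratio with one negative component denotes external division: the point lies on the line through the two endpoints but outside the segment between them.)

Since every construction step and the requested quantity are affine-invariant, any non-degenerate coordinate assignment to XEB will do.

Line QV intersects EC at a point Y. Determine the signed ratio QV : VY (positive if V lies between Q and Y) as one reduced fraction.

QV:VY = 15

Assign X = (0, 0), E = (1, 0), B = (0, 1) — the answer is frame-independent, so this choice is without loss of generality.
1. Q lies on line EB with EQ:QB = 2:(-3) ⇒ Q = (3, -2)
2. G lies on line EX with EG:GX = 3:5 ⇒ G = (5/8, 0)
3. C is the midpoint of XB ⇒ C = (0, 1/2)
4. V is the centroid of triangle GEC ⇒ V = (13/24, 1/6)
line QV meets EC at Y = (17/45, 14/45)
V = Q + t·(Y−Q) with t = 15/16, so QV:VY = 15/16:1/16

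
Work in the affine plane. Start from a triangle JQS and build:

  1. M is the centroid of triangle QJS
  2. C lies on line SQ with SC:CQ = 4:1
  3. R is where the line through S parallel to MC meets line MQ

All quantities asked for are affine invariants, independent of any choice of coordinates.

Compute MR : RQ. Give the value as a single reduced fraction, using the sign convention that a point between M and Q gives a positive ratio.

Choose coordinates J = (0, 0), Q = (1, 0), S = (0, 1).
1. M is the centroid of triangle QJS ⇒ M = (1/3, 1/3)
2. C lies on line SQ with SC:CQ = 4:1 ⇒ C = (4/5, 1/5)
3. R is where the line through S parallel to MC meets line MQ ⇒ R = (-7/3, 5/3)
R = M + t·(Q−M) with t = -4, so MR:RQ = t:(1−t) = -4:5

MR:RQ = -4/5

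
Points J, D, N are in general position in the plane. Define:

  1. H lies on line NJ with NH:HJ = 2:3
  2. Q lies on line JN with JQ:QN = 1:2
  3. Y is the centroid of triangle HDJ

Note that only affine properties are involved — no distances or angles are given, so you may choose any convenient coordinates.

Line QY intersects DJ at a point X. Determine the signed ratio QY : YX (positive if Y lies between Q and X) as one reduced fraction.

Set J = (0, 0), D = (1, 0), N = (0, 1); any affine frame gives the same invariant.
1. H lies on line NJ with NH:HJ = 2:3 ⇒ H = (0, 3/5)
2. Q lies on line JN with JQ:QN = 1:2 ⇒ Q = (0, 1/3)
3. Y is the centroid of triangle HDJ ⇒ Y = (1/3, 1/5)
line QY meets DJ at X = (5/6, 0)
Y = Q + t·(X−Q) with t = 2/5, so QY:YX = 2/5:3/5

QY:YX = 2/3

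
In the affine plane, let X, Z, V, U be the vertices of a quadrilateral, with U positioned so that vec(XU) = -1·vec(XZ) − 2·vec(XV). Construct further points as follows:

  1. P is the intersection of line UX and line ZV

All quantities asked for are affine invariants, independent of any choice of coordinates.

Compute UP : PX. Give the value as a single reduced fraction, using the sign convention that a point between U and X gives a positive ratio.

Choose coordinates X = (0, 0), Z = (1, 0), V = (0, 1), U = (-1, -2).
1. P is the intersection of line UX and line ZV ⇒ P = (1/3, 2/3)
P = U + t·(X−U) with t = 4/3, so UP:PX = t:(1−t) = 4/3:-1/3

UP:PX = -4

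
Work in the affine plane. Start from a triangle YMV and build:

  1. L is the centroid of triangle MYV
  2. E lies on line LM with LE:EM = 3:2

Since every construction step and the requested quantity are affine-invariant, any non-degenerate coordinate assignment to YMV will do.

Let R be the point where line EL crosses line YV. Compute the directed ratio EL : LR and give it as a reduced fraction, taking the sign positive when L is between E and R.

Set Y = (0, 0), M = (1, 0), V = (0, 1); any affine frame gives the same invariant.
1. L is the centroid of triangle MYV ⇒ L = (1/3, 1/3)
2. E lies on line LM with LE:EM = 3:2 ⇒ E = (11/15, 2/15)
line EL meets YV at R = (0, 1/2)
L = E + t·(R−E) with t = 6/11, so EL:LR = 6/11:5/11

EL:LR = 6/5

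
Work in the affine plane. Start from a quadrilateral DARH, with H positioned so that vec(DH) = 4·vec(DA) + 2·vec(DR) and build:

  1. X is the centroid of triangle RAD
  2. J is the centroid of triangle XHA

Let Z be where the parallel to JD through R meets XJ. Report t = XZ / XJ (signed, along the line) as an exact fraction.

t = -13/3

Set D = (0, 0), A = (1, 0), R = (0, 1), H = (4, 2); any affine frame gives the same invariant.
1. X is the centroid of triangle RAD ⇒ X = (1/3, 1/3)
2. J is the centroid of triangle XHA ⇒ J = (16/9, 7/9)
through R parallel to JD: direction (-16/9, -7/9); meets XJ at Z = (-160/27, -43/27)
Z = X + t·(J−X) with t = -13/3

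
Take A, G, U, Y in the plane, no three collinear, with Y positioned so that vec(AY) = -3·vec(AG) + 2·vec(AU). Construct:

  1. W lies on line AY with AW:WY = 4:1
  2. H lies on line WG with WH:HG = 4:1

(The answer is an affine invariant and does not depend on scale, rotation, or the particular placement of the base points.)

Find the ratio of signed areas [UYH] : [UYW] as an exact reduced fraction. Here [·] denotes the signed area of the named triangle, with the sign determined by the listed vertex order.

[UYH]:[UYW] = 43/15

Choose coordinates A = (0, 0), G = (1, 0), U = (0, 1), Y = (-3, 2).
1. W lies on line AY with AW:WY = 4:1 ⇒ W = (-12/5, 8/5)
2. H lies on line WG with WH:HG = 4:1 ⇒ H = (8/25, 8/25)
2·[UYH] = 43/25, 2·[UYW] = 3/5
[UYH]:[UYW] = 43/25:3/5 = 43/15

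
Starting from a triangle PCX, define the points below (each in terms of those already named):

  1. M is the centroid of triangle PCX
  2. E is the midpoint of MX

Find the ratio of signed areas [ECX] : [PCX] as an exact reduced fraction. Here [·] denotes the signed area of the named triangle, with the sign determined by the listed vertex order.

Set P = (0, 0), C = (1, 0), X = (0, 1); any affine frame gives the same invariant.
1. M is the centroid of triangle PCX ⇒ M = (1/3, 1/3)
2. E is the midpoint of MX ⇒ E = (1/6, 2/3)
2·[ECX] = 1/6, 2·[PCX] = 1
[ECX]:[PCX] = 1/6:1 = 1/6

[ECX]:[PCX] = 1/6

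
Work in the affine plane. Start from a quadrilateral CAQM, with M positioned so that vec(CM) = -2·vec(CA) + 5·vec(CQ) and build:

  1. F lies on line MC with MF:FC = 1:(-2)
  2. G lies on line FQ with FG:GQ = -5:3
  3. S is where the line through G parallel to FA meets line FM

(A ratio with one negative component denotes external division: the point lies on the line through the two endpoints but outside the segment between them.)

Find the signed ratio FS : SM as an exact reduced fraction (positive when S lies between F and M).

Choose coordinates C = (0, 0), A = (1, 0), Q = (0, 1), M = (-2, 5).
1. F lies on line MC with MF:FC = 1:(-2) ⇒ F = (-4, 10)
2. G lies on line FQ with FG:GQ = -5:3 ⇒ G = (6, -25/2)
3. S is where the line through G parallel to FA meets line FM ⇒ S = (1, -5/2)
S = F + t·(M−F) with t = 5/2, so FS:SM = t:(1−t) = 5/2:-3/2

FS:SM = -5/3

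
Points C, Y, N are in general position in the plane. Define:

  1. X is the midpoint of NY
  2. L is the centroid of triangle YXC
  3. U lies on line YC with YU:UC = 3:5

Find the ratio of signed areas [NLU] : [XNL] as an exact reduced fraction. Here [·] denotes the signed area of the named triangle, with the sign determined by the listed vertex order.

[NLU]:[XNL] = 1/8

Work in coordinates with C = (0, 0), Y = (1, 0), N = (0, 1).
1. X is the midpoint of NY ⇒ X = (1/2, 1/2)
2. L is the centroid of triangle YXC ⇒ L = (1/2, 1/6)
3. U lies on line YC with YU:UC = 3:5 ⇒ U = (5/8, 0)
2·[NLU] = 1/48, 2·[XNL] = 1/6
[NLU]:[XNL] = 1/48:1/6 = 1/8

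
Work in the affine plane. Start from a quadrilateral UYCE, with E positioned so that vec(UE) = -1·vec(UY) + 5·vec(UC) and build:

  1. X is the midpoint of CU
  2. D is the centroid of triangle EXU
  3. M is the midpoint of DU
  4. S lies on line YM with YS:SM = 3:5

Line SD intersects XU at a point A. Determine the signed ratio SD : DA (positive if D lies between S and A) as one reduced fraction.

SD:DA = -43/16

Choose coordinates U = (0, 0), Y = (1, 0), C = (0, 1), E = (-1, 5).
1. X is the midpoint of CU ⇒ X = (0, 1/2)
2. D is the centroid of triangle EXU ⇒ D = (-1/3, 11/6)
3. M is the midpoint of DU ⇒ M = (-1/6, 11/12)
4. S lies on line YM with YS:SM = 3:5 ⇒ S = (9/16, 11/32)
line SD meets XU at A = (0, 55/43)
D = S + t·(A−S) with t = 43/27, so SD:DA = 43/27:-16/27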